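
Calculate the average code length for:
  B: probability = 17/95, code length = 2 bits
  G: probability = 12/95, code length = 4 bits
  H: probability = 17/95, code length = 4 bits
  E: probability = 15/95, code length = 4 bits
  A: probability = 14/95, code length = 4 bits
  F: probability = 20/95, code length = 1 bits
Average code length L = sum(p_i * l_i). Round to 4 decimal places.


Weighted contributions p_i * l_i:
  B: (17/95) * 2 = 34/95
  G: (12/95) * 4 = 48/95
  H: (17/95) * 4 = 68/95
  E: (15/95) * 4 = 60/95
  A: (14/95) * 4 = 56/95
  F: (20/95) * 1 = 20/95
Sum = (34 + 48 + 68 + 60 + 56 + 20)/95 = 286/95

L = 286/95 = 3.0105 bits/symbol


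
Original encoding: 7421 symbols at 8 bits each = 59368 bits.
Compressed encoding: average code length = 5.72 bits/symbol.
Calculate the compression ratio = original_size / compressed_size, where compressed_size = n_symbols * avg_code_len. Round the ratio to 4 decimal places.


original_size = n_symbols * orig_bits = 7421 * 8 = 59368 bits
compressed_size = n_symbols * avg_code_len = 7421 * 5.72 = 42448.12 bits
ratio = original_size / compressed_size = 59368 / 42448.12 = 1.3986

Compression ratio = 1.3986


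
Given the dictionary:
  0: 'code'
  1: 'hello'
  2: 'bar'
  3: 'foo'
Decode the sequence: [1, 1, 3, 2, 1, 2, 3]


Look up each index in the dictionary:
  1 -> 'hello'
  1 -> 'hello'
  3 -> 'foo'
  2 -> 'bar'
  1 -> 'hello'
  2 -> 'bar'
  3 -> 'foo'

Decoded: "hello hello foo bar hello bar foo"


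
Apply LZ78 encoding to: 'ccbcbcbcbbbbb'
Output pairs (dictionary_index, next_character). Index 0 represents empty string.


LZ78 encoding steps:
Dictionary: {0: ''}
Step 1: w='' (idx 0), next='c' -> output (0, 'c'), add 'c' as idx 1
Step 2: w='c' (idx 1), next='b' -> output (1, 'b'), add 'cb' as idx 2
Step 3: w='cb' (idx 2), next='c' -> output (2, 'c'), add 'cbc' as idx 3
Step 4: w='' (idx 0), next='b' -> output (0, 'b'), add 'b' as idx 4
Step 5: w='cb' (idx 2), next='b' -> output (2, 'b'), add 'cbb' as idx 5
Step 6: w='b' (idx 4), next='b' -> output (4, 'b'), add 'bb' as idx 6
Step 7: w='b' (idx 4), end of input -> output (4, '')


Encoded: [(0, 'c'), (1, 'b'), (2, 'c'), (0, 'b'), (2, 'b'), (4, 'b'), (4, '')]


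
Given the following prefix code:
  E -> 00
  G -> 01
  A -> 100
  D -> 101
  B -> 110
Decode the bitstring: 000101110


Decoding step by step:
Bits 00 -> E
Bits 01 -> G
Bits 01 -> G
Bits 110 -> B


Decoded message: EGGB


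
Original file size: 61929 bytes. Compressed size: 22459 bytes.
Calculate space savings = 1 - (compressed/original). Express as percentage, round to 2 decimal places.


ratio = compressed/original = 22459/61929 = 0.362657
savings = 1 - ratio = 1 - 0.362657 = 0.637343
as a percentage: 0.637343 * 100 = 63.73%

Space savings = 1 - 22459/61929 = 63.73%


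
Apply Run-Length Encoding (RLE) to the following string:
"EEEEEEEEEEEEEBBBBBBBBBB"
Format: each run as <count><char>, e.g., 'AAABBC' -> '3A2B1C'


Scanning runs left to right:
  i=0: run of 'E' x 13 -> '13E'
  i=13: run of 'B' x 10 -> '10B'

RLE = 13E10B


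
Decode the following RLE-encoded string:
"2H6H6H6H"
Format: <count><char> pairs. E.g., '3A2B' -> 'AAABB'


Expanding each <count><char> pair:
  2H -> 'HH'
  6H -> 'HHHHHH'
  6H -> 'HHHHHH'
  6H -> 'HHHHHH'

Decoded = HHHHHHHHHHHHHHHHHHHH


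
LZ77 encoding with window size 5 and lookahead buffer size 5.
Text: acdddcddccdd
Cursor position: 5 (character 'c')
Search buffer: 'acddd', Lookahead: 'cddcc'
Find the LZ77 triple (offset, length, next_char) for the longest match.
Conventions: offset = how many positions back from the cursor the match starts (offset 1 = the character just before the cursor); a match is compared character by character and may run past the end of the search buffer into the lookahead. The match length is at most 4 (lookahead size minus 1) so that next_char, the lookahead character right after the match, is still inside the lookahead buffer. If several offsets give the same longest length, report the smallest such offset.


Try each offset into the search buffer:
  offset=1 (pos 4, char 'd'): match length 0
  offset=2 (pos 3, char 'd'): match length 0
  offset=3 (pos 2, char 'd'): match length 0
  offset=4 (pos 1, char 'c'): match length 3
  offset=5 (pos 0, char 'a'): match length 0
Longest match has length 3 at offset 4.
next_char = character at position 5 + 3 = 8 -> 'c'

Best match: offset=4, length=3 (matching 'cdd' starting at position 1)
LZ77 triple: (4, 3, 'c')


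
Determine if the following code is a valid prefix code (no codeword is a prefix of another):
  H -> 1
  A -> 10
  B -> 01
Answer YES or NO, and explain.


Checking each pair (does one codeword prefix another?):
  H='1' vs A='10': prefix -- VIOLATION

NO -- this is NOT a valid prefix code. H (1) is a prefix of A (10).


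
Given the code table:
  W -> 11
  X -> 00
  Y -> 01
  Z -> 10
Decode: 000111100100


Decoding:
00 -> X
01 -> Y
11 -> W
10 -> Z
01 -> Y
00 -> X


Result: XYWZYX


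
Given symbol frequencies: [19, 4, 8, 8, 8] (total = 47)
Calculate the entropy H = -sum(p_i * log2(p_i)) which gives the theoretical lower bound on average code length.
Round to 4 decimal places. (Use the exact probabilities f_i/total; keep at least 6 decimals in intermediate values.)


Per-symbol terms -p_i * log2(p_i) with p_i = f_i/47:
  p = 19/47 = 0.404255: log2(p) = -1.306661, -p*log2(p) = 0.528225
  p = 4/47 = 0.085106: log2(p) = -3.554589, -p*log2(p) = 0.302518
  p = 8/47 = 0.170213: log2(p) = -2.554589, -p*log2(p) = 0.434824
  p = 8/47 = 0.170213: log2(p) = -2.554589, -p*log2(p) = 0.434824
  p = 8/47 = 0.170213: log2(p) = -2.554589, -p*log2(p) = 0.434824
H = 0.528225 + 0.302518 + 0.434824 + 0.434824 + 0.434824 = 2.135215

H = 2.1352 bits/symbol


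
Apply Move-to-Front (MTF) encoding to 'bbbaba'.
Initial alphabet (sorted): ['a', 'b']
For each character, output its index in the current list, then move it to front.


MTF encoding:
'b': index 1 in ['a', 'b'] -> ['b', 'a']
'b': index 0 in ['b', 'a'] -> ['b', 'a']
'b': index 0 in ['b', 'a'] -> ['b', 'a']
'a': index 1 in ['b', 'a'] -> ['a', 'b']
'b': index 1 in ['a', 'b'] -> ['b', 'a']
'a': index 1 in ['b', 'a'] -> ['a', 'b']


Output: [1, 0, 0, 1, 1, 1]


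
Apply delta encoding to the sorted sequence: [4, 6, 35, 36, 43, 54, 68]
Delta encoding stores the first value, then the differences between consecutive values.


First value: 4
Deltas:
  6 - 4 = 2
  35 - 6 = 29
  36 - 35 = 1
  43 - 36 = 7
  54 - 43 = 11
  68 - 54 = 14


Delta encoded: [4, 2, 29, 1, 7, 11, 14]


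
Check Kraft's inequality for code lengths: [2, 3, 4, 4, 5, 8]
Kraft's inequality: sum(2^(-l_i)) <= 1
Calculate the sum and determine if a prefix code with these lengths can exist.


Sum = 2^(-2) + 2^(-3) + 2^(-4) + 2^(-4) + 2^(-5) + 2^(-8)
    = 0.25 + 0.125 + 0.0625 + 0.0625 + 0.03125 + 0.00390625
    = 137/256 = 0.53515625
Since 0.53515625 <= 1, Kraft's inequality IS satisfied.
A prefix code with these lengths CAN exist.

Kraft sum = 0.53515625. Satisfied.


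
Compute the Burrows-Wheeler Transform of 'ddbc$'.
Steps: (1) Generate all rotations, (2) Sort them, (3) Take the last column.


Rotations (sorted):
  0: $ddbc -> last char: c
  1: bc$dd -> last char: d
  2: c$ddb -> last char: b
  3: dbc$d -> last char: d
  4: ddbc$ -> last char: $


BWT = cdbd$


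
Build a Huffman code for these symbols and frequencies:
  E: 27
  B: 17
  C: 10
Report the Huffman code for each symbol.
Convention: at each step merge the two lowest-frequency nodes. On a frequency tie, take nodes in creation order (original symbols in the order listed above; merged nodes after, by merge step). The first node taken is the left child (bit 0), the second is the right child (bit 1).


Huffman tree construction:
Step 1: Merge C(10) + B(17) = 27
Step 2: Merge E(27) + (C+B)(27) = 54
Read each symbol's code off the tree from the root (left child = 0, right child = 1).

Codes:
  E: 0 (length 1)
  B: 11 (length 2)
  C: 10 (length 2)
Average code length: 81/54 = 1.5000 bits/symbol


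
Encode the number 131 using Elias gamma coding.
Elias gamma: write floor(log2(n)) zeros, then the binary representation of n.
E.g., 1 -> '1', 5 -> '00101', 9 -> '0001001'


num_bits = floor(log2(131)) + 1 = 8
leading_zeros = num_bits - 1 = 7
binary(131) = 10000011

Elias gamma(131) = '0000000' + '10000011' = 000000010000011 (15 bits)


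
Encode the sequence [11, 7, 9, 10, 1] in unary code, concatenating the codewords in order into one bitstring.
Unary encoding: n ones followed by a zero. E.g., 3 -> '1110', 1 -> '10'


Encode each number as n ones followed by a terminating 0:
  11 -> 111111111110 (12 bits)
  7 -> 11111110 (8 bits)
  9 -> 1111111110 (10 bits)
  10 -> 11111111110 (11 bits)
  1 -> 10 (2 bits)
Total length = 12 + 8 + 10 + 11 + 2 = 43 bits.

Unary([11, 7, 9, 10, 1]) = 1111111111101111111011111111101111111111010 (43 bits)


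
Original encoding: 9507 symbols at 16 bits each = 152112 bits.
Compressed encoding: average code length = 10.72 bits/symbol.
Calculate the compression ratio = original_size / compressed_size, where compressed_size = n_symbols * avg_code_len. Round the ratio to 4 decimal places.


original_size = n_symbols * orig_bits = 9507 * 16 = 152112 bits
compressed_size = n_symbols * avg_code_len = 9507 * 10.72 = 101915.04 bits
ratio = original_size / compressed_size = 152112 / 101915.04 = 1.4925

Compression ratio = 1.4925


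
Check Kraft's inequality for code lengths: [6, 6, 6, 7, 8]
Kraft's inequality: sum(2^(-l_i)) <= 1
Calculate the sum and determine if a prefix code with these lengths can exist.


Sum = 2^(-6) + 2^(-6) + 2^(-6) + 2^(-7) + 2^(-8)
    = 0.015625 + 0.015625 + 0.015625 + 0.0078125 + 0.00390625
    = 15/256 = 0.05859375
Since 0.05859375 <= 1, Kraft's inequality IS satisfied.
A prefix code with these lengths CAN exist.

Kraft sum = 0.05859375. Satisfied.


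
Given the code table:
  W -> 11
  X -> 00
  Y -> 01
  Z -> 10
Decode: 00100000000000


Decoding:
00 -> X
10 -> Z
00 -> X
00 -> X
00 -> X
00 -> X
00 -> X


Result: XZXXXXX


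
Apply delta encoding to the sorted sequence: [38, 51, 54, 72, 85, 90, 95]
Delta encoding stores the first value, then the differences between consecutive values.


First value: 38
Deltas:
  51 - 38 = 13
  54 - 51 = 3
  72 - 54 = 18
  85 - 72 = 13
  90 - 85 = 5
  95 - 90 = 5


Delta encoded: [38, 13, 3, 18, 13, 5, 5]


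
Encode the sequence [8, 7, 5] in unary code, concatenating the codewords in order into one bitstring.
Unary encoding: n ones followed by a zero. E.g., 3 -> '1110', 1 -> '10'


Encode each number as n ones followed by a terminating 0:
  8 -> 111111110 (9 bits)
  7 -> 11111110 (8 bits)
  5 -> 111110 (6 bits)
Total length = 9 + 8 + 6 = 23 bits.

Unary([8, 7, 5]) = 11111111011111110111110 (23 bits)


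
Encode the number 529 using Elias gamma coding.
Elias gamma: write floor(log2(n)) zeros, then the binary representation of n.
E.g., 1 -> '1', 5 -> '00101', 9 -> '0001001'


num_bits = floor(log2(529)) + 1 = 10
leading_zeros = num_bits - 1 = 9
binary(529) = 1000010001

Elias gamma(529) = '000000000' + '1000010001' = 0000000001000010001 (19 bits)


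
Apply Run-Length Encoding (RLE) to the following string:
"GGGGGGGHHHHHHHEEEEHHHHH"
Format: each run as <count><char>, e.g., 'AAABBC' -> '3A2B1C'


Scanning runs left to right:
  i=0: run of 'G' x 7 -> '7G'
  i=7: run of 'H' x 7 -> '7H'
  i=14: run of 'E' x 4 -> '4E'
  i=18: run of 'H' x 5 -> '5H'

RLE = 7G7H4E5H


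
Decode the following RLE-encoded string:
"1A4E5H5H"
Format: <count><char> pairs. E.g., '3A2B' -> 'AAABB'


Expanding each <count><char> pair:
  1A -> 'A'
  4E -> 'EEEE'
  5H -> 'HHHHH'
  5H -> 'HHHHH'

Decoded = AEEEEHHHHHHHHHH


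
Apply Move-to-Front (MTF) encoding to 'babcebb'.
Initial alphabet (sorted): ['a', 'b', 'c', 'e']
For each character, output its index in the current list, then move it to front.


MTF encoding:
'b': index 1 in ['a', 'b', 'c', 'e'] -> ['b', 'a', 'c', 'e']
'a': index 1 in ['b', 'a', 'c', 'e'] -> ['a', 'b', 'c', 'e']
'b': index 1 in ['a', 'b', 'c', 'e'] -> ['b', 'a', 'c', 'e']
'c': index 2 in ['b', 'a', 'c', 'e'] -> ['c', 'b', 'a', 'e']
'e': index 3 in ['c', 'b', 'a', 'e'] -> ['e', 'c', 'b', 'a']
'b': index 2 in ['e', 'c', 'b', 'a'] -> ['b', 'e', 'c', 'a']
'b': index 0 in ['b', 'e', 'c', 'a'] -> ['b', 'e', 'c', 'a']


Output: [1, 1, 1, 2, 3, 2, 0]


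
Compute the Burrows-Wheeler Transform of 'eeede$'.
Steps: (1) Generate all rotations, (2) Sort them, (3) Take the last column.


Rotations (sorted):
  0: $eeede -> last char: e
  1: de$eee -> last char: e
  2: e$eeed -> last char: d
  3: ede$ee -> last char: e
  4: eede$e -> last char: e
  5: eeede$ -> last char: $


BWT = eedee$


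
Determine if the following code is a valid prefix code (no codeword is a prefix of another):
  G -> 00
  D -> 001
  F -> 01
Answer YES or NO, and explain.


Checking each pair (does one codeword prefix another?):
  G='00' vs D='001': prefix -- VIOLATION

NO -- this is NOT a valid prefix code. G (00) is a prefix of D (001).


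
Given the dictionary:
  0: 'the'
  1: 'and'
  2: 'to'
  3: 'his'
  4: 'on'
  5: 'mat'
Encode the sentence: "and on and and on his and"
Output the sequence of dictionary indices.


Look up each word in the dictionary:
  'and' -> 1
  'on' -> 4
  'and' -> 1
  'and' -> 1
  'on' -> 4
  'his' -> 3
  'and' -> 1

Encoded: [1, 4, 1, 1, 4, 3, 1]


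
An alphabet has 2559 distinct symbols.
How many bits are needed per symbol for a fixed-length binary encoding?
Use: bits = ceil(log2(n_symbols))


log2(2559) = 11.3214
Bracket: 2^11 = 2048 < 2559 <= 2^12 = 4096
So ceil(log2(2559)) = 12

bits = ceil(log2(2559)) = ceil(11.3214) = 12 bits


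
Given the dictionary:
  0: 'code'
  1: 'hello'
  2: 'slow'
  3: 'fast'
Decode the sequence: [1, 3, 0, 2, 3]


Look up each index in the dictionary:
  1 -> 'hello'
  3 -> 'fast'
  0 -> 'code'
  2 -> 'slow'
  3 -> 'fast'

Decoded: "hello fast code slow fast"


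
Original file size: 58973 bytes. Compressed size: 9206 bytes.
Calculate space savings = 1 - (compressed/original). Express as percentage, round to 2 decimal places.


ratio = compressed/original = 9206/58973 = 0.156105
savings = 1 - ratio = 1 - 0.156105 = 0.843895
as a percentage: 0.843895 * 100 = 84.39%

Space savings = 1 - 9206/58973 = 84.39%


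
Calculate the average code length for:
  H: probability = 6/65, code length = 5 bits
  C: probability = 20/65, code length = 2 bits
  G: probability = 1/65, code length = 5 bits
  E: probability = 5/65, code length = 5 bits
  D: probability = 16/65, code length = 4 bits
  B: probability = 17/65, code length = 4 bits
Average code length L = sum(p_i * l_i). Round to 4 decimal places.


Weighted contributions p_i * l_i:
  H: (6/65) * 5 = 30/65
  C: (20/65) * 2 = 40/65
  G: (1/65) * 5 = 5/65
  E: (5/65) * 5 = 25/65
  D: (16/65) * 4 = 64/65
  B: (17/65) * 4 = 68/65
Sum = (30 + 40 + 5 + 25 + 64 + 68)/65 = 232/65

L = 232/65 = 3.5692 bits/symbol


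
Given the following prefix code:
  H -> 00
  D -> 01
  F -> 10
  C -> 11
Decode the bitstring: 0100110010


Decoding step by step:
Bits 01 -> D
Bits 00 -> H
Bits 11 -> C
Bits 00 -> H
Bits 10 -> F


Decoded message: DHCHF


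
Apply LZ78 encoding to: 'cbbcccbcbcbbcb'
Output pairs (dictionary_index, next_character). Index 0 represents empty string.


LZ78 encoding steps:
Dictionary: {0: ''}
Step 1: w='' (idx 0), next='c' -> output (0, 'c'), add 'c' as idx 1
Step 2: w='' (idx 0), next='b' -> output (0, 'b'), add 'b' as idx 2
Step 3: w='b' (idx 2), next='c' -> output (2, 'c'), add 'bc' as idx 3
Step 4: w='c' (idx 1), next='c' -> output (1, 'c'), add 'cc' as idx 4
Step 5: w='bc' (idx 3), next='b' -> output (3, 'b'), add 'bcb' as idx 5
Step 6: w='c' (idx 1), next='b' -> output (1, 'b'), add 'cb' as idx 6
Step 7: w='bcb' (idx 5), end of input -> output (5, '')


Encoded: [(0, 'c'), (0, 'b'), (2, 'c'), (1, 'c'), (3, 'b'), (1, 'b'), (5, '')]


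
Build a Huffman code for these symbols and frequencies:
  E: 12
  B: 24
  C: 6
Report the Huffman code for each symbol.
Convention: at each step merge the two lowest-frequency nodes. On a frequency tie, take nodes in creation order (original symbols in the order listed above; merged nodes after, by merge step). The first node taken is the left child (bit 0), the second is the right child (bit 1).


Huffman tree construction:
Step 1: Merge C(6) + E(12) = 18
Step 2: Merge (C+E)(18) + B(24) = 42
Read each symbol's code off the tree from the root (left child = 0, right child = 1).

Codes:
  E: 01 (length 2)
  B: 1 (length 1)
  C: 00 (length 2)
Average code length: 60/42 = 1.4286 bits/symbol


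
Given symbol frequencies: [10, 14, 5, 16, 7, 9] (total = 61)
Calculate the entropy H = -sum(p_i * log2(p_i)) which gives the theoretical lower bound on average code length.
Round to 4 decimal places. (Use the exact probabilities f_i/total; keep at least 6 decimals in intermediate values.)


Per-symbol terms -p_i * log2(p_i) with p_i = f_i/61:
  p = 10/61 = 0.163934: log2(p) = -2.608809, -p*log2(p) = 0.427674
  p = 14/61 = 0.229508: log2(p) = -2.123382, -p*log2(p) = 0.487334
  p = 5/61 = 0.081967: log2(p) = -3.608809, -p*log2(p) = 0.295804
  p = 16/61 = 0.262295: log2(p) = -1.930737, -p*log2(p) = 0.506423
  p = 7/61 = 0.114754: log2(p) = -3.123382, -p*log2(p) = 0.358421
  p = 9/61 = 0.147541: log2(p) = -2.760812, -p*log2(p) = 0.407333
H = 0.427674 + 0.487334 + 0.295804 + 0.506423 + 0.358421 + 0.407333 = 2.482989

H = 2.483 bits/symbol


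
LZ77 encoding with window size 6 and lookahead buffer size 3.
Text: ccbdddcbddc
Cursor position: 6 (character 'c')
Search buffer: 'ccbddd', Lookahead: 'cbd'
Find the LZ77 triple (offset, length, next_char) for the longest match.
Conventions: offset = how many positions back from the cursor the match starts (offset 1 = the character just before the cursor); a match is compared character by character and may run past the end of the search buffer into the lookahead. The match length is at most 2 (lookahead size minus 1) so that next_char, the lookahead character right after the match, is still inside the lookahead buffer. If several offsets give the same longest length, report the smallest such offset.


Try each offset into the search buffer:
  offset=1 (pos 5, char 'd'): match length 0
  offset=2 (pos 4, char 'd'): match length 0
  offset=3 (pos 3, char 'd'): match length 0
  offset=4 (pos 2, char 'b'): match length 0
  offset=5 (pos 1, char 'c'): match length 2
  offset=6 (pos 0, char 'c'): match length 1
Longest match has length 2 at offset 5.
next_char = character at position 6 + 2 = 8 -> 'd'

Best match: offset=5, length=2 (matching 'cb' starting at position 1)
LZ77 triple: (5, 2, 'd')


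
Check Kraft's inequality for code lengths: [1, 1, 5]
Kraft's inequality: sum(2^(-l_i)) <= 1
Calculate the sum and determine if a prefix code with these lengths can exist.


Sum = 2^(-1) + 2^(-1) + 2^(-5)
    = 0.5 + 0.5 + 0.03125
    = 33/32 = 1.03125
Since 1.03125 > 1, Kraft's inequality is NOT satisfied.
A prefix code with these lengths CANNOT exist.

Kraft sum = 1.03125. Not satisfied.


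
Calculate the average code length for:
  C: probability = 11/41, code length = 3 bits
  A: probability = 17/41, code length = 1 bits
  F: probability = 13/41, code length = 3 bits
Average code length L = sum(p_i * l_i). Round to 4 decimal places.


Weighted contributions p_i * l_i:
  C: (11/41) * 3 = 33/41
  A: (17/41) * 1 = 17/41
  F: (13/41) * 3 = 39/41
Sum = (33 + 17 + 39)/41 = 89/41

L = 89/41 = 2.1707 bits/symbol


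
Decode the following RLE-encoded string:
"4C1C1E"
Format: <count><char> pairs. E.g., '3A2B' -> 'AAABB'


Expanding each <count><char> pair:
  4C -> 'CCCC'
  1C -> 'C'
  1E -> 'E'

Decoded = CCCCCE


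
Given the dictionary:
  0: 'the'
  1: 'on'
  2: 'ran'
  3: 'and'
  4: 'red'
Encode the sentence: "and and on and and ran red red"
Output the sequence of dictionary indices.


Look up each word in the dictionary:
  'and' -> 3
  'and' -> 3
  'on' -> 1
  'and' -> 3
  'and' -> 3
  'ran' -> 2
  'red' -> 4
  'red' -> 4

Encoded: [3, 3, 1, 3, 3, 2, 4, 4]


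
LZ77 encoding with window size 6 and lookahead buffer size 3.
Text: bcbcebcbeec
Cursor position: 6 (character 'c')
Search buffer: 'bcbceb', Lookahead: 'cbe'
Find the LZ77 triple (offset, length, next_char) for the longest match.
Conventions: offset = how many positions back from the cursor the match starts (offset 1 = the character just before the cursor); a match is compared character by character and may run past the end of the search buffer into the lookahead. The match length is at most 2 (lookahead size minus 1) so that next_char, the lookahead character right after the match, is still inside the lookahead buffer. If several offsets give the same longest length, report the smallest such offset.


Try each offset into the search buffer:
  offset=1 (pos 5, char 'b'): match length 0
  offset=2 (pos 4, char 'e'): match length 0
  offset=3 (pos 3, char 'c'): match length 1
  offset=4 (pos 2, char 'b'): match length 0
  offset=5 (pos 1, char 'c'): match length 2
  offset=6 (pos 0, char 'b'): match length 0
Longest match has length 2 at offset 5.
next_char = character at position 6 + 2 = 8 -> 'e'

Best match: offset=5, length=2 (matching 'cb' starting at position 1)
LZ77 triple: (5, 2, 'e')


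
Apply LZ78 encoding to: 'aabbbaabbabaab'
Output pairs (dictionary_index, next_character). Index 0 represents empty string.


LZ78 encoding steps:
Dictionary: {0: ''}
Step 1: w='' (idx 0), next='a' -> output (0, 'a'), add 'a' as idx 1
Step 2: w='a' (idx 1), next='b' -> output (1, 'b'), add 'ab' as idx 2
Step 3: w='' (idx 0), next='b' -> output (0, 'b'), add 'b' as idx 3
Step 4: w='b' (idx 3), next='a' -> output (3, 'a'), add 'ba' as idx 4
Step 5: w='ab' (idx 2), next='b' -> output (2, 'b'), add 'abb' as idx 5
Step 6: w='ab' (idx 2), next='a' -> output (2, 'a'), add 'aba' as idx 6
Step 7: w='ab' (idx 2), end of input -> output (2, '')


Encoded: [(0, 'a'), (1, 'b'), (0, 'b'), (3, 'a'), (2, 'b'), (2, 'a'), (2, '')]


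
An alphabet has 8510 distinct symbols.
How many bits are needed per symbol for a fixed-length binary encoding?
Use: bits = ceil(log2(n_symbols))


log2(8510) = 13.0549
Bracket: 2^13 = 8192 < 8510 <= 2^14 = 16384
So ceil(log2(8510)) = 14

bits = ceil(log2(8510)) = ceil(13.0549) = 14 bits


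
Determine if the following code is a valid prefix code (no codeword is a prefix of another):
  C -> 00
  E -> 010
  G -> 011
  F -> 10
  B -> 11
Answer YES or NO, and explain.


Checking each pair (does one codeword prefix another?):
  C='00' vs E='010': no prefix
  C='00' vs G='011': no prefix
  C='00' vs F='10': no prefix
  C='00' vs B='11': no prefix
  E='010' vs C='00': no prefix
  E='010' vs G='011': no prefix
  E='010' vs F='10': no prefix
  E='010' vs B='11': no prefix
  G='011' vs C='00': no prefix
  G='011' vs E='010': no prefix
  G='011' vs F='10': no prefix
  G='011' vs B='11': no prefix
  F='10' vs C='00': no prefix
  F='10' vs E='010': no prefix
  F='10' vs G='011': no prefix
  F='10' vs B='11': no prefix
  B='11' vs C='00': no prefix
  B='11' vs E='010': no prefix
  B='11' vs G='011': no prefix
  B='11' vs F='10': no prefix
No violation found over all pairs.

YES -- this is a valid prefix code. No codeword is a prefix of any other codeword.


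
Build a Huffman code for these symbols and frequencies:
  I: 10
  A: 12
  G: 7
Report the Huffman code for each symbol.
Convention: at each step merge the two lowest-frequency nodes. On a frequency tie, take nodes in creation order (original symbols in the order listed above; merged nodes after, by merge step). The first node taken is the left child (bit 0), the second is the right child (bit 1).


Huffman tree construction:
Step 1: Merge G(7) + I(10) = 17
Step 2: Merge A(12) + (G+I)(17) = 29
Read each symbol's code off the tree from the root (left child = 0, right child = 1).

Codes:
  I: 11 (length 2)
  A: 0 (length 1)
  G: 10 (length 2)
Average code length: 46/29 = 1.5862 bits/symbol


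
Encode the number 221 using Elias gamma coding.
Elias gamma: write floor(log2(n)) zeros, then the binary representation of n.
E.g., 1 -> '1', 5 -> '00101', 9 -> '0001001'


num_bits = floor(log2(221)) + 1 = 8
leading_zeros = num_bits - 1 = 7
binary(221) = 11011101

Elias gamma(221) = '0000000' + '11011101' = 000000011011101 (15 bits)


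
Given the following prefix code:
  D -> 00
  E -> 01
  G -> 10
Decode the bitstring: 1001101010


Decoding step by step:
Bits 10 -> G
Bits 01 -> E
Bits 10 -> G
Bits 10 -> G
Bits 10 -> G


Decoded message: GEGGG


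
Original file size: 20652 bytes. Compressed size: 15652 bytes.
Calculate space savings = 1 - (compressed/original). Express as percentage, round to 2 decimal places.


ratio = compressed/original = 15652/20652 = 0.757893
savings = 1 - ratio = 1 - 0.757893 = 0.242107
as a percentage: 0.242107 * 100 = 24.21%

Space savings = 1 - 15652/20652 = 24.21%


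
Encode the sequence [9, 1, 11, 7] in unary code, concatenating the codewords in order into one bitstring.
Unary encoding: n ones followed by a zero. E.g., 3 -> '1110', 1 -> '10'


Encode each number as n ones followed by a terminating 0:
  9 -> 1111111110 (10 bits)
  1 -> 10 (2 bits)
  11 -> 111111111110 (12 bits)
  7 -> 11111110 (8 bits)
Total length = 10 + 2 + 12 + 8 = 32 bits.

Unary([9, 1, 11, 7]) = 11111111101011111111111011111110 (32 bits)


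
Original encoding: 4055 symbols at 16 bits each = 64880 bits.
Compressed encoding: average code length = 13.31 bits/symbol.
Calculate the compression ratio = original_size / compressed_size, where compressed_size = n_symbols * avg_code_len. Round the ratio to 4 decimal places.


original_size = n_symbols * orig_bits = 4055 * 16 = 64880 bits
compressed_size = n_symbols * avg_code_len = 4055 * 13.31 = 53972.05 bits
ratio = original_size / compressed_size = 64880 / 53972.05 = 1.2021

Compression ratio = 1.2021


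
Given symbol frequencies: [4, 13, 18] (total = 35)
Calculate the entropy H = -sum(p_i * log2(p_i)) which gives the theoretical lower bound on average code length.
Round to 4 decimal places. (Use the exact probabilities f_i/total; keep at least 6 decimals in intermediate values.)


Per-symbol terms -p_i * log2(p_i) with p_i = f_i/35:
  p = 4/35 = 0.114286: log2(p) = -3.129283, -p*log2(p) = 0.357632
  p = 13/35 = 0.371429: log2(p) = -1.428843, -p*log2(p) = 0.530713
  p = 18/35 = 0.514286: log2(p) = -0.959358, -p*log2(p) = 0.493384
H = 0.357632 + 0.530713 + 0.493384 = 1.381729

H = 1.3817 bits/symbol


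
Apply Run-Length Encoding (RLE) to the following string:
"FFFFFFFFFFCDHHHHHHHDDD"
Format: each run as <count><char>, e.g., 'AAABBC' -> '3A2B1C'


Scanning runs left to right:
  i=0: run of 'F' x 10 -> '10F'
  i=10: run of 'C' x 1 -> '1C'
  i=11: run of 'D' x 1 -> '1D'
  i=12: run of 'H' x 7 -> '7H'
  i=19: run of 'D' x 3 -> '3D'

RLE = 10F1C1D7H3D


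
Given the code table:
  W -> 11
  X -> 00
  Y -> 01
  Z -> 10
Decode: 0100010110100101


Decoding:
01 -> Y
00 -> X
01 -> Y
01 -> Y
10 -> Z
10 -> Z
01 -> Y
01 -> Y


Result: YXYYZZYY


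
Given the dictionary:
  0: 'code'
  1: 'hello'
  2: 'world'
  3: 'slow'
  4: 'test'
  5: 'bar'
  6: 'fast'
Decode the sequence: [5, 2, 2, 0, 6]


Look up each index in the dictionary:
  5 -> 'bar'
  2 -> 'world'
  2 -> 'world'
  0 -> 'code'
  6 -> 'fast'

Decoded: "bar world world code fast"


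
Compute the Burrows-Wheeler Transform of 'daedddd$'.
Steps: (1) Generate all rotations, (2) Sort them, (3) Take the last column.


Rotations (sorted):
  0: $daedddd -> last char: d
  1: aedddd$d -> last char: d
  2: d$daeddd -> last char: d
  3: daedddd$ -> last char: $
  4: dd$daedd -> last char: d
  5: ddd$daed -> last char: d
  6: dddd$dae -> last char: e
  7: edddd$da -> last char: a


BWT = ddd$ddea


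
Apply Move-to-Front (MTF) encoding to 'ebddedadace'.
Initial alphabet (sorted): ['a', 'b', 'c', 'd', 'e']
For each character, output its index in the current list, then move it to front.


MTF encoding:
'e': index 4 in ['a', 'b', 'c', 'd', 'e'] -> ['e', 'a', 'b', 'c', 'd']
'b': index 2 in ['e', 'a', 'b', 'c', 'd'] -> ['b', 'e', 'a', 'c', 'd']
'd': index 4 in ['b', 'e', 'a', 'c', 'd'] -> ['d', 'b', 'e', 'a', 'c']
'd': index 0 in ['d', 'b', 'e', 'a', 'c'] -> ['d', 'b', 'e', 'a', 'c']
'e': index 2 in ['d', 'b', 'e', 'a', 'c'] -> ['e', 'd', 'b', 'a', 'c']
'd': index 1 in ['e', 'd', 'b', 'a', 'c'] -> ['d', 'e', 'b', 'a', 'c']
'a': index 3 in ['d', 'e', 'b', 'a', 'c'] -> ['a', 'd', 'e', 'b', 'c']
'd': index 1 in ['a', 'd', 'e', 'b', 'c'] -> ['d', 'a', 'e', 'b', 'c']
'a': index 1 in ['d', 'a', 'e', 'b', 'c'] -> ['a', 'd', 'e', 'b', 'c']
'c': index 4 in ['a', 'd', 'e', 'b', 'c'] -> ['c', 'a', 'd', 'e', 'b']
'e': index 3 in ['c', 'a', 'd', 'e', 'b'] -> ['e', 'c', 'a', 'd', 'b']


Output: [4, 2, 4, 0, 2, 1, 3, 1, 1, 4, 3]


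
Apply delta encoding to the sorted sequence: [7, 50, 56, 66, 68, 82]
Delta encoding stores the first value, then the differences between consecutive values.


First value: 7
Deltas:
  50 - 7 = 43
  56 - 50 = 6
  66 - 56 = 10
  68 - 66 = 2
  82 - 68 = 14


Delta encoded: [7, 43, 6, 10, 2, 14]


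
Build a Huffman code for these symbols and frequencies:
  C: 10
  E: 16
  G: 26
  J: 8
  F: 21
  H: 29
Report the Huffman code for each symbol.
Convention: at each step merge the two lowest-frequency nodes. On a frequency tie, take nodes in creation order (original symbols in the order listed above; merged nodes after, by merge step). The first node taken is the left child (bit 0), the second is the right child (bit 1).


Huffman tree construction:
Step 1: Merge J(8) + C(10) = 18
Step 2: Merge E(16) + (J+C)(18) = 34
Step 3: Merge F(21) + G(26) = 47
Step 4: Merge H(29) + (E+(J+C))(34) = 63
Step 5: Merge (F+G)(47) + (H+(E+(J+C)))(63) = 110
Read each symbol's code off the tree from the root (left child = 0, right child = 1).

Codes:
  C: 1111 (length 4)
  E: 110 (length 3)
  G: 01 (length 2)
  J: 1110 (length 4)
  F: 00 (length 2)
  H: 10 (length 2)
Average code length: 272/110 = 2.4727 bits/symbol


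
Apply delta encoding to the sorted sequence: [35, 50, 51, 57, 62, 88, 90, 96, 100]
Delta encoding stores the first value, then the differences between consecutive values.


First value: 35
Deltas:
  50 - 35 = 15
  51 - 50 = 1
  57 - 51 = 6
  62 - 57 = 5
  88 - 62 = 26
  90 - 88 = 2
  96 - 90 = 6
  100 - 96 = 4


Delta encoded: [35, 15, 1, 6, 5, 26, 2, 6, 4]


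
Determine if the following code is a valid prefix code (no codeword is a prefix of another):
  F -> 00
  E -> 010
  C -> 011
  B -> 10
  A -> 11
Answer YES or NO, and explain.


Checking each pair (does one codeword prefix another?):
  F='00' vs E='010': no prefix
  F='00' vs C='011': no prefix
  F='00' vs B='10': no prefix
  F='00' vs A='11': no prefix
  E='010' vs F='00': no prefix
  E='010' vs C='011': no prefix
  E='010' vs B='10': no prefix
  E='010' vs A='11': no prefix
  C='011' vs F='00': no prefix
  C='011' vs E='010': no prefix
  C='011' vs B='10': no prefix
  C='011' vs A='11': no prefix
  B='10' vs F='00': no prefix
  B='10' vs E='010': no prefix
  B='10' vs C='011': no prefix
  B='10' vs A='11': no prefix
  A='11' vs F='00': no prefix
  A='11' vs E='010': no prefix
  A='11' vs C='011': no prefix
  A='11' vs B='10': no prefix
No violation found over all pairs.

YES -- this is a valid prefix code. No codeword is a prefix of any other codeword.


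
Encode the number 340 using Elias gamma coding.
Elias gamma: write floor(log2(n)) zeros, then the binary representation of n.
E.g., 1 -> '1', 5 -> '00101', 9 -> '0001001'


num_bits = floor(log2(340)) + 1 = 9
leading_zeros = num_bits - 1 = 8
binary(340) = 101010100

Elias gamma(340) = '00000000' + '101010100' = 00000000101010100 (17 bits)


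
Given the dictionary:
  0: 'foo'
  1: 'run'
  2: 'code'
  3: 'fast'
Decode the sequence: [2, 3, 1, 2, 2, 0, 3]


Look up each index in the dictionary:
  2 -> 'code'
  3 -> 'fast'
  1 -> 'run'
  2 -> 'code'
  2 -> 'code'
  0 -> 'foo'
  3 -> 'fast'

Decoded: "code fast run code code foo fast"


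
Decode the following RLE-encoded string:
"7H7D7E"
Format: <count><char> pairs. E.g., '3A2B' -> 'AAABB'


Expanding each <count><char> pair:
  7H -> 'HHHHHHH'
  7D -> 'DDDDDDD'
  7E -> 'EEEEEEE'

Decoded = HHHHHHHDDDDDDDEEEEEEE


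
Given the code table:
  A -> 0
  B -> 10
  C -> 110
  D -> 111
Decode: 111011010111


Decoding:
111 -> D
0 -> A
110 -> C
10 -> B
111 -> D


Result: DACBD


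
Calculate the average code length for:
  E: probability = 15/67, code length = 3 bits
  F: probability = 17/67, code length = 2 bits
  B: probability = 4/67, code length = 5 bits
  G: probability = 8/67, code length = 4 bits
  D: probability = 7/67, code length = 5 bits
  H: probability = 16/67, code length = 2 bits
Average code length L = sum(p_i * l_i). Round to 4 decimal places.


Weighted contributions p_i * l_i:
  E: (15/67) * 3 = 45/67
  F: (17/67) * 2 = 34/67
  B: (4/67) * 5 = 20/67
  G: (8/67) * 4 = 32/67
  D: (7/67) * 5 = 35/67
  H: (16/67) * 2 = 32/67
Sum = (45 + 34 + 20 + 32 + 35 + 32)/67 = 198/67

L = 198/67 = 2.9552 bits/symbol


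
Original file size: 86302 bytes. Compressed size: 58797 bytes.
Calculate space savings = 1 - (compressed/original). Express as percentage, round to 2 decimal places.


ratio = compressed/original = 58797/86302 = 0.681294
savings = 1 - ratio = 1 - 0.681294 = 0.318706
as a percentage: 0.318706 * 100 = 31.87%

Space savings = 1 - 58797/86302 = 31.87%


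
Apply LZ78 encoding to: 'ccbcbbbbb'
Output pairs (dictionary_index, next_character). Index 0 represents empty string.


LZ78 encoding steps:
Dictionary: {0: ''}
Step 1: w='' (idx 0), next='c' -> output (0, 'c'), add 'c' as idx 1
Step 2: w='c' (idx 1), next='b' -> output (1, 'b'), add 'cb' as idx 2
Step 3: w='cb' (idx 2), next='b' -> output (2, 'b'), add 'cbb' as idx 3
Step 4: w='' (idx 0), next='b' -> output (0, 'b'), add 'b' as idx 4
Step 5: w='b' (idx 4), next='b' -> output (4, 'b'), add 'bb' as idx 5


Encoded: [(0, 'c'), (1, 'b'), (2, 'b'), (0, 'b'), (4, 'b')]


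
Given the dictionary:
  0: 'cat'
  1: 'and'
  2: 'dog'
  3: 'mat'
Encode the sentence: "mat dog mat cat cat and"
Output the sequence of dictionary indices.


Look up each word in the dictionary:
  'mat' -> 3
  'dog' -> 2
  'mat' -> 3
  'cat' -> 0
  'cat' -> 0
  'and' -> 1

Encoded: [3, 2, 3, 0, 0, 1]


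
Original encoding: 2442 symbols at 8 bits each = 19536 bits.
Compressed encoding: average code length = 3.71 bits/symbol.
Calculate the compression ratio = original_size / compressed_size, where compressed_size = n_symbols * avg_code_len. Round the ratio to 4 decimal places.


original_size = n_symbols * orig_bits = 2442 * 8 = 19536 bits
compressed_size = n_symbols * avg_code_len = 2442 * 3.71 = 9059.82 bits
ratio = original_size / compressed_size = 19536 / 9059.82 = 2.1563

Compression ratio = 2.1563


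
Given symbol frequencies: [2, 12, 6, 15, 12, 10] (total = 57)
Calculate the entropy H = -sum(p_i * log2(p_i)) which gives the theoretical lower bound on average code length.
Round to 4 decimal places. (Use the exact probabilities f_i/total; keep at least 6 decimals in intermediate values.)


Per-symbol terms -p_i * log2(p_i) with p_i = f_i/57:
  p = 2/57 = 0.035088: log2(p) = -4.832890, -p*log2(p) = 0.169575
  p = 12/57 = 0.210526: log2(p) = -2.247928, -p*log2(p) = 0.473248
  p = 6/57 = 0.105263: log2(p) = -3.247928, -p*log2(p) = 0.341887
  p = 15/57 = 0.263158: log2(p) = -1.925999, -p*log2(p) = 0.506842
  p = 12/57 = 0.210526: log2(p) = -2.247928, -p*log2(p) = 0.473248
  p = 10/57 = 0.175439: log2(p) = -2.510962, -p*log2(p) = 0.440520
H = 0.169575 + 0.473248 + 0.341887 + 0.506842 + 0.473248 + 0.440520 = 2.405320

H = 2.4053 bits/symbol


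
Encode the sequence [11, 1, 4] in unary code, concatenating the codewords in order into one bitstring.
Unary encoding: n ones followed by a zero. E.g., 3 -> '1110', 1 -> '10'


Encode each number as n ones followed by a terminating 0:
  11 -> 111111111110 (12 bits)
  1 -> 10 (2 bits)
  4 -> 11110 (5 bits)
Total length = 12 + 2 + 5 = 19 bits.

Unary([11, 1, 4]) = 1111111111101011110 (19 bits)


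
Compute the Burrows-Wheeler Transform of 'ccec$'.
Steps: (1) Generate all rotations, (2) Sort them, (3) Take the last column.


Rotations (sorted):
  0: $ccec -> last char: c
  1: c$cce -> last char: e
  2: ccec$ -> last char: $
  3: cec$c -> last char: c
  4: ec$cc -> last char: c


BWT = ce$cc


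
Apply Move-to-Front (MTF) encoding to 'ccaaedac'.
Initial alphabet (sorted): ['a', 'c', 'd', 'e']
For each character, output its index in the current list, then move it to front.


MTF encoding:
'c': index 1 in ['a', 'c', 'd', 'e'] -> ['c', 'a', 'd', 'e']
'c': index 0 in ['c', 'a', 'd', 'e'] -> ['c', 'a', 'd', 'e']
'a': index 1 in ['c', 'a', 'd', 'e'] -> ['a', 'c', 'd', 'e']
'a': index 0 in ['a', 'c', 'd', 'e'] -> ['a', 'c', 'd', 'e']
'e': index 3 in ['a', 'c', 'd', 'e'] -> ['e', 'a', 'c', 'd']
'd': index 3 in ['e', 'a', 'c', 'd'] -> ['d', 'e', 'a', 'c']
'a': index 2 in ['d', 'e', 'a', 'c'] -> ['a', 'd', 'e', 'c']
'c': index 3 in ['a', 'd', 'e', 'c'] -> ['c', 'a', 'd', 'e']


Output: [1, 0, 1, 0, 3, 3, 2, 3]


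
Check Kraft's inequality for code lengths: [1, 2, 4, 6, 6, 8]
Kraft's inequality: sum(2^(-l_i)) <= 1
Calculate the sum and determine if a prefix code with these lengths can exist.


Sum = 2^(-1) + 2^(-2) + 2^(-4) + 2^(-6) + 2^(-6) + 2^(-8)
    = 0.5 + 0.25 + 0.0625 + 0.015625 + 0.015625 + 0.00390625
    = 217/256 = 0.84765625
Since 0.84765625 <= 1, Kraft's inequality IS satisfied.
A prefix code with these lengths CAN exist.

Kraft sum = 0.84765625. Satisfied.


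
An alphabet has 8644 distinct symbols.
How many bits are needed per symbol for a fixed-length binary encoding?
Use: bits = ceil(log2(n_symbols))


log2(8644) = 13.0775
Bracket: 2^13 = 8192 < 8644 <= 2^14 = 16384
So ceil(log2(8644)) = 14

bits = ceil(log2(8644)) = ceil(13.0775) = 14 bits


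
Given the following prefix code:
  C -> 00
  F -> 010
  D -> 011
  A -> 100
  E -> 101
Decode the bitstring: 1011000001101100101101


Decoding step by step:
Bits 101 -> E
Bits 100 -> A
Bits 00 -> C
Bits 011 -> D
Bits 011 -> D
Bits 00 -> C
Bits 101 -> E
Bits 101 -> E


Decoded message: EACDDCEE


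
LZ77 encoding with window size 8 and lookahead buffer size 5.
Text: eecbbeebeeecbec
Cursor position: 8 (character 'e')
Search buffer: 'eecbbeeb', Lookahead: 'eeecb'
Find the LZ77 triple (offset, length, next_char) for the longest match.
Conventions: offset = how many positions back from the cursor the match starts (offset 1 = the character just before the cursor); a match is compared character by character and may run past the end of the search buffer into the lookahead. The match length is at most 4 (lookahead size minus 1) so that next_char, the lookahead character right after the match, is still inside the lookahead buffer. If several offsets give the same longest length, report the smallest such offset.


Try each offset into the search buffer:
  offset=1 (pos 7, char 'b'): match length 0
  offset=2 (pos 6, char 'e'): match length 1
  offset=3 (pos 5, char 'e'): match length 2
  offset=4 (pos 4, char 'b'): match length 0
  offset=5 (pos 3, char 'b'): match length 0
  offset=6 (pos 2, char 'c'): match length 0
  offset=7 (pos 1, char 'e'): match length 1
  offset=8 (pos 0, char 'e'): match length 2
Longest match has length 2, found at offsets 3, 8; take the smallest, offset 3.
next_char = character at position 8 + 2 = 10 -> 'e'

Best match: offset=3, length=2 (matching 'ee' starting at position 5)
LZ77 triple: (3, 2, 'e')


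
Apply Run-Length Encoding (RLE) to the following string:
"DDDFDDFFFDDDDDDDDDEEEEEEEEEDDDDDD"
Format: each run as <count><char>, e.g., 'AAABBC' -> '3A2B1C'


Scanning runs left to right:
  i=0: run of 'D' x 3 -> '3D'
  i=3: run of 'F' x 1 -> '1F'
  i=4: run of 'D' x 2 -> '2D'
  i=6: run of 'F' x 3 -> '3F'
  i=9: run of 'D' x 9 -> '9D'
  i=18: run of 'E' x 9 -> '9E'
  i=27: run of 'D' x 6 -> '6D'

RLE = 3D1F2D3F9D9E6D


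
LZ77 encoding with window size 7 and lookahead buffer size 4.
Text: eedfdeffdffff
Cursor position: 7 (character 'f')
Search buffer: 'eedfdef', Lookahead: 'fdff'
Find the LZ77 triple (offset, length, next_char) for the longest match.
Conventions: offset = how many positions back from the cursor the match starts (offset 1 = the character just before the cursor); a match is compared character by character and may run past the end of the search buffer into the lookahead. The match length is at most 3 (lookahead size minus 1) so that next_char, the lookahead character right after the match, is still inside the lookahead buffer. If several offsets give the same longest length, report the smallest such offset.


Try each offset into the search buffer:
  offset=1 (pos 6, char 'f'): match length 1
  offset=2 (pos 5, char 'e'): match length 0
  offset=3 (pos 4, char 'd'): match length 0
  offset=4 (pos 3, char 'f'): match length 2
  offset=5 (pos 2, char 'd'): match length 0
  offset=6 (pos 1, char 'e'): match length 0
  offset=7 (pos 0, char 'e'): match length 0
Longest match has length 2 at offset 4.
next_char = character at position 7 + 2 = 9 -> 'f'

Best match: offset=4, length=2 (matching 'fd' starting at position 3)
LZ77 triple: (4, 2, 'f')
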